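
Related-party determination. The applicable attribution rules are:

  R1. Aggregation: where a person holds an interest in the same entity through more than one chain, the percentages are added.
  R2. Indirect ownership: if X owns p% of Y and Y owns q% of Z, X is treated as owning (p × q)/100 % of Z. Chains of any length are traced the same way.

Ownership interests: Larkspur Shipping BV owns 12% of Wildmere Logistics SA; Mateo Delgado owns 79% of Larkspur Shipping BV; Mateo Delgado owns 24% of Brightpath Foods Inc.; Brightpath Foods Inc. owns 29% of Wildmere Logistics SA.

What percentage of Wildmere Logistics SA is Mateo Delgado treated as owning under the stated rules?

Chain via Larkspur Shipping BV (R2): 79% × 12% = 9.48% of Wildmere Logistics SA.
Chain via Brightpath Foods Inc. (R2): 24% × 29% = 6.96% of Wildmere Logistics SA.
Aggregating (R1): 9.48% + 6.96% = 16.44%.

16.44%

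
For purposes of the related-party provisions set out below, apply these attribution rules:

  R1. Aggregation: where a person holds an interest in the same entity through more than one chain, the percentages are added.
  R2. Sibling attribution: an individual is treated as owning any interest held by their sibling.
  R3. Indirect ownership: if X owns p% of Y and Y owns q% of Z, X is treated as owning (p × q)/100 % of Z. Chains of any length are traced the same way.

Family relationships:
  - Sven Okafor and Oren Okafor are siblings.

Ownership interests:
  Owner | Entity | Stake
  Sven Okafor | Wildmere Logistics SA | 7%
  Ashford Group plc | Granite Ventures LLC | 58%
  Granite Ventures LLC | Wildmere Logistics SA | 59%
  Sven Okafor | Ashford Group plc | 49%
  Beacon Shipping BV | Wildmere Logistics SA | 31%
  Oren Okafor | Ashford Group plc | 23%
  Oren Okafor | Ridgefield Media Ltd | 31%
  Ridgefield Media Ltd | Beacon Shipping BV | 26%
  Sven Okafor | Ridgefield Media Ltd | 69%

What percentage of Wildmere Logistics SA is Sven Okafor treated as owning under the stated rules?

By sibling attribution (R2), Sven Okafor is treated as also owning Oren Okafor's interest in Ashford Group plc, giving 49% + 23% = 72%.
By sibling attribution (R2), Sven Okafor is treated as also owning Oren Okafor's interest in Ridgefield Media Ltd, giving 69% + 31% = 100%.
Chain via Ashford Group plc → Granite Ventures LLC (R3): 72% × 58% × 59% = 24.6384% of Wildmere Logistics SA.
Chain via Ridgefield Media Ltd → Beacon Shipping BV (R3): 100% × 26% × 31% = 8.06% of Wildmere Logistics SA.
Direct interest in Wildmere Logistics SA: 7%.
Aggregating (R1): 24.6384% + 8.06% + 7% = 39.6984%.

39.6984%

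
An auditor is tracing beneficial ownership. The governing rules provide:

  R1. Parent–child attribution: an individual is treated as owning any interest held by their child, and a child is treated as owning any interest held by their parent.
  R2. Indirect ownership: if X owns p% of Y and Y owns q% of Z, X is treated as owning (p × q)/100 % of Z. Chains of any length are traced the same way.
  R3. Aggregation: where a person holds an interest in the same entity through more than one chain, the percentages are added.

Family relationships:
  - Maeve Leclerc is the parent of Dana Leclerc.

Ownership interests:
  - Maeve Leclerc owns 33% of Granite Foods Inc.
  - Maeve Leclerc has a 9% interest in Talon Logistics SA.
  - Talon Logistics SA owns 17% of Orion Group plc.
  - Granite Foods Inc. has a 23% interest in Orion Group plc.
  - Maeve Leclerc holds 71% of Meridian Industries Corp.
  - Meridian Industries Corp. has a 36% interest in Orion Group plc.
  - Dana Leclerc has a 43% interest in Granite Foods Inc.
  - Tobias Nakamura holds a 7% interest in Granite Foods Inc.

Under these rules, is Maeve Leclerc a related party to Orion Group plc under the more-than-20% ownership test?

Yes

By parent–child attribution (R1), Maeve Leclerc is treated as also owning Dana Leclerc's interest in Granite Foods Inc, giving 33% + 43% = 76%.
Chain via Granite Foods Inc. (R2): 76% × 23% = 17.48% of Orion Group plc.
Chain via Talon Logistics SA (R2): 9% × 17% = 1.53% of Orion Group plc.
Chain via Meridian Industries Corp. (R2): 71% × 36% = 25.56% of Orion Group plc.
Aggregating (R3): 17.48% + 1.53% + 25.56% = 44.57%.
44.57% exceeds the 20% threshold, so Maeve is a related party to Orion Group plc.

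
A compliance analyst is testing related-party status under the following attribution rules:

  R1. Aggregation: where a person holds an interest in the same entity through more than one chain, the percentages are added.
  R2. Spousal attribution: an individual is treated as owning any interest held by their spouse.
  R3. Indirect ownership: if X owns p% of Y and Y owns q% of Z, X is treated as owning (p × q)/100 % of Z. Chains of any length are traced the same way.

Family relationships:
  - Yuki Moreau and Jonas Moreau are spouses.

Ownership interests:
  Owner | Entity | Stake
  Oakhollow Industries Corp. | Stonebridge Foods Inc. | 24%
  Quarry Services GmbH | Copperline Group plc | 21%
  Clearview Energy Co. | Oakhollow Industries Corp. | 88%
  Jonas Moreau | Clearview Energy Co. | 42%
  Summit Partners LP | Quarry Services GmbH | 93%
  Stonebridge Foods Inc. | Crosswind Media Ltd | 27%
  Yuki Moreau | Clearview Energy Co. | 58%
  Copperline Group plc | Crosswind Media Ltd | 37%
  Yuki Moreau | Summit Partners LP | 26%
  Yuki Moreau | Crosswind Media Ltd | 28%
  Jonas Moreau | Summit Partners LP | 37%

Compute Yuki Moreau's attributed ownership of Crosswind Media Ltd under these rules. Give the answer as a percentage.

By spousal attribution (R2), Yuki Moreau is treated as also owning Jonas Moreau's interest in Summit Partners LP, giving 26% + 37% = 63%.
By spousal attribution (R2), Yuki Moreau is treated as also owning Jonas Moreau's interest in Clearview Energy Co, giving 58% + 42% = 100%.
Chain via Summit Partners LP → Quarry Services GmbH → Copperline Group plc (R3): 63% × 93% × 21% × 37% = 4.552443% of Crosswind Media Ltd.
Chain via Clearview Energy Co. → Oakhollow Industries Corp. → Stonebridge Foods Inc. (R3): 100% × 88% × 24% × 27% = 5.7024% of Crosswind Media Ltd.
Direct interest in Crosswind Media Ltd: 28%.
Aggregating (R1): 4.552443% + 5.7024% + 28% = 38.254843%.

38.254843%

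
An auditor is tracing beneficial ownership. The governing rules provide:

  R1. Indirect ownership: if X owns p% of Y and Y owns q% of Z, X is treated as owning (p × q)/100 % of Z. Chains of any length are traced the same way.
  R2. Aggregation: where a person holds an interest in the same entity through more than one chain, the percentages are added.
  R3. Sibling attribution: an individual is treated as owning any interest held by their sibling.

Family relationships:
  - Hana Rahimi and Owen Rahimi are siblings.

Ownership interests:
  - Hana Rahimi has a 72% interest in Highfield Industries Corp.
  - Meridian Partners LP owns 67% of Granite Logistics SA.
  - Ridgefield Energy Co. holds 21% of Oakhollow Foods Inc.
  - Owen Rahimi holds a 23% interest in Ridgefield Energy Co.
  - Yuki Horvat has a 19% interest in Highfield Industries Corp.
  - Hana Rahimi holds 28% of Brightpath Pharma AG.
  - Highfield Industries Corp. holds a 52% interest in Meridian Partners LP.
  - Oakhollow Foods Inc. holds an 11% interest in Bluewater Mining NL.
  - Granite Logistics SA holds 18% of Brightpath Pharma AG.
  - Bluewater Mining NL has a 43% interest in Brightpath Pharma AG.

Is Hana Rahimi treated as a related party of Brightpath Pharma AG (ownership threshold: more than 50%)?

By sibling attribution (R3), Hana Rahimi is treated as owning Owen Rahimi's 23% interest in Ridgefield Energy Co.
Chain via Highfield Industries Corp. → Meridian Partners LP → Granite Logistics SA (R1): 72% × 52% × 67% × 18% = 4.515264% of Brightpath Pharma AG.
Direct interest in Brightpath Pharma AG: 28%.
Chain via Ridgefield Energy Co. → Oakhollow Foods Inc. → Bluewater Mining NL (R1): 23% × 21% × 11% × 43% = 0.228459% of Brightpath Pharma AG.
Aggregating (R2): 4.515264% + 28% + 0.228459% = 32.743723%.
32.743723% does not exceed the 50% threshold, so Hana is not a related party to Brightpath Pharma AG.

No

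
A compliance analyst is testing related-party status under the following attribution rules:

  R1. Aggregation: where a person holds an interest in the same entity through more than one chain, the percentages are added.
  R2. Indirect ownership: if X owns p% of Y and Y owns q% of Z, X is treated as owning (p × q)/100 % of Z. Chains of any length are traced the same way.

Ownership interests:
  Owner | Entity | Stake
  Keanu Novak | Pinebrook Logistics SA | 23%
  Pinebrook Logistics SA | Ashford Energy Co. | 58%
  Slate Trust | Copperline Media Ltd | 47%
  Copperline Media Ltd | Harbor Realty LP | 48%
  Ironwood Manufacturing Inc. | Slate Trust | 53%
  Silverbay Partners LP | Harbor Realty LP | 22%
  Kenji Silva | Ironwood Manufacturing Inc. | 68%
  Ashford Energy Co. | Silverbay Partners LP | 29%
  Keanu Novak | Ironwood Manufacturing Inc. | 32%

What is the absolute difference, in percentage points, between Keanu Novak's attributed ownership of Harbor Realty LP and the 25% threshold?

20.322732

Chain via Ironwood Manufacturing Inc. → Slate Trust → Copperline Media Ltd (R2): 32% × 53% × 47% × 48% = 3.826176% of Harbor Realty LP.
Chain via Pinebrook Logistics SA → Ashford Energy Co. → Silverbay Partners LP (R2): 23% × 58% × 29% × 22% = 0.851092% of Harbor Realty LP.
Aggregating (R1): 3.826176% + 0.851092% = 4.677268%.
4.677268% falls short of the 25% threshold by 20.322732 percentage points.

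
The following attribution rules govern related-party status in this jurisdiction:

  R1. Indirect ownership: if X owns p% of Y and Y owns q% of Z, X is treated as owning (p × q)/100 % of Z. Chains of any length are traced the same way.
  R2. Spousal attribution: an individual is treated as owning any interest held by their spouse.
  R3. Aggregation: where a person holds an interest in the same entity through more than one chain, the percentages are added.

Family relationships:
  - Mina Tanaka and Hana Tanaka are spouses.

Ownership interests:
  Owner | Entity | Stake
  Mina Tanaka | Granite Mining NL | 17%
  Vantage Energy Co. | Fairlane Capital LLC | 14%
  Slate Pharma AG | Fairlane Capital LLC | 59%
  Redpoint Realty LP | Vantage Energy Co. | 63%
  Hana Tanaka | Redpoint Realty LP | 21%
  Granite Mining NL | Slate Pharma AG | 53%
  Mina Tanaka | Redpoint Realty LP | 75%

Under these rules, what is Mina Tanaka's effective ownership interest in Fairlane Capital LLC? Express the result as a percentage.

13.7831%

By spousal attribution (R2), Mina Tanaka is treated as also owning Hana Tanaka's interest in Redpoint Realty LP, giving 75% + 21% = 96%.
Chain via Granite Mining NL → Slate Pharma AG (R1): 17% × 53% × 59% = 5.3159% of Fairlane Capital LLC.
Chain via Redpoint Realty LP → Vantage Energy Co. (R1): 96% × 63% × 14% = 8.4672% of Fairlane Capital LLC.
Aggregating (R3): 5.3159% + 8.4672% = 13.7831%.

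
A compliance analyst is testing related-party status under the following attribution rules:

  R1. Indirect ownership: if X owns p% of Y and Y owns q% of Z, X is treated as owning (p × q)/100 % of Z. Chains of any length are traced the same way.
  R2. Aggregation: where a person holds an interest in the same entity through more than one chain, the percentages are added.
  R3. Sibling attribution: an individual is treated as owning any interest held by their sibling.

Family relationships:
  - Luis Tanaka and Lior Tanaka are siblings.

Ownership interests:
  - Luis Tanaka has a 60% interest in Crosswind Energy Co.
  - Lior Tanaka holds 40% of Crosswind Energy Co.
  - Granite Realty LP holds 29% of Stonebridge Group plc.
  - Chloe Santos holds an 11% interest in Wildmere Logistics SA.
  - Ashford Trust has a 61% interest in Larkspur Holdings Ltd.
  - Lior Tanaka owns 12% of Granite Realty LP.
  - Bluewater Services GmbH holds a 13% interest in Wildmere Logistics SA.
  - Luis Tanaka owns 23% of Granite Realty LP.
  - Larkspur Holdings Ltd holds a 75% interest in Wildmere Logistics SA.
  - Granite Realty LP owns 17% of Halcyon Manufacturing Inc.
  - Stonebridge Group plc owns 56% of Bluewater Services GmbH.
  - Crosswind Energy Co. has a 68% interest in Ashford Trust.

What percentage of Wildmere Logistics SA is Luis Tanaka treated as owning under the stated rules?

31.84892%

By sibling attribution (R3), Luis Tanaka is treated as also owning Lior Tanaka's interest in Crosswind Energy Co, giving 60% + 40% = 100%.
By sibling attribution (R3), Luis Tanaka is treated as also owning Lior Tanaka's interest in Granite Realty LP, giving 23% + 12% = 35%.
Chain via Crosswind Energy Co. → Ashford Trust → Larkspur Holdings Ltd (R1): 100% × 68% × 61% × 75% = 31.11% of Wildmere Logistics SA.
Chain via Granite Realty LP → Stonebridge Group plc → Bluewater Services GmbH (R1): 35% × 29% × 56% × 13% = 0.73892% of Wildmere Logistics SA.
Aggregating (R2): 31.11% + 0.73892% = 31.84892%.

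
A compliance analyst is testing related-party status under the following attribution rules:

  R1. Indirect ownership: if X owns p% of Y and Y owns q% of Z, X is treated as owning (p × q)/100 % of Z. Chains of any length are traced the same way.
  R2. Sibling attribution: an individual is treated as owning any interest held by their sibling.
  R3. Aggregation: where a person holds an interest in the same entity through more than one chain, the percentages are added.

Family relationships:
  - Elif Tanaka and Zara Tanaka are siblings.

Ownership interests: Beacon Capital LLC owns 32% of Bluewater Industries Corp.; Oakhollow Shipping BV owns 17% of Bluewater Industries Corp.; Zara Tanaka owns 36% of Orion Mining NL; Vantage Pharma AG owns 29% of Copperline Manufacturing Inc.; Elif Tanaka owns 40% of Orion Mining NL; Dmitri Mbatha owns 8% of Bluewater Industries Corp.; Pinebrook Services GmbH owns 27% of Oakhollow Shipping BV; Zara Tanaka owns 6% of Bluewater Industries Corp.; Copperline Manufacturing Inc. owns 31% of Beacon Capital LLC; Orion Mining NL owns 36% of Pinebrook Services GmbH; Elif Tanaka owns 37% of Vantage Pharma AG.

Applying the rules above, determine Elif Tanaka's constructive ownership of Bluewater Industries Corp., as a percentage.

By sibling attribution (R2), Elif Tanaka is treated as also owning Zara Tanaka's interest in Orion Mining NL, giving 40% + 36% = 76%.
By sibling attribution (R2), Elif Tanaka is treated as owning Zara Tanaka's 6% interest in Bluewater Industries Corp.
Chain via Vantage Pharma AG → Copperline Manufacturing Inc. → Beacon Capital LLC (R1): 37% × 29% × 31% × 32% = 1.064416% of Bluewater Industries Corp.
Chain via Orion Mining NL → Pinebrook Services GmbH → Oakhollow Shipping BV (R1): 76% × 36% × 27% × 17% = 1.255824% of Bluewater Industries Corp.
Direct interest in Bluewater Industries Corp: 6%.
Aggregating (R3): 1.064416% + 1.255824% + 6% = 8.32024%.

8.32024%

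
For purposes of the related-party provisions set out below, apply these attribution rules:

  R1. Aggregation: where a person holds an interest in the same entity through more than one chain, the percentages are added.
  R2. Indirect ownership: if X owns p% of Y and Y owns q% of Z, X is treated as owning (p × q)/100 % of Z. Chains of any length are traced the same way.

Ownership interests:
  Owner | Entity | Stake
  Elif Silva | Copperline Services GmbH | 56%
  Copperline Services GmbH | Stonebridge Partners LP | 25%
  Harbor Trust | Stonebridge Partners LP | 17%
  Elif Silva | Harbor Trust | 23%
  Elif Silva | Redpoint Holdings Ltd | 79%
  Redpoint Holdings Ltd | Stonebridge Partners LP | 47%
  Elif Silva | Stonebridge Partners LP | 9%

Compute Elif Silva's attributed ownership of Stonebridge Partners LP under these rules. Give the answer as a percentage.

64.04%

Chain via Redpoint Holdings Ltd (R2): 79% × 47% = 37.13% of Stonebridge Partners LP.
Chain via Harbor Trust (R2): 23% × 17% = 3.91% of Stonebridge Partners LP.
Chain via Copperline Services GmbH (R2): 56% × 25% = 14% of Stonebridge Partners LP.
Direct interest in Stonebridge Partners LP: 9%.
Aggregating (R1): 37.13% + 3.91% + 14% + 9% = 64.04%.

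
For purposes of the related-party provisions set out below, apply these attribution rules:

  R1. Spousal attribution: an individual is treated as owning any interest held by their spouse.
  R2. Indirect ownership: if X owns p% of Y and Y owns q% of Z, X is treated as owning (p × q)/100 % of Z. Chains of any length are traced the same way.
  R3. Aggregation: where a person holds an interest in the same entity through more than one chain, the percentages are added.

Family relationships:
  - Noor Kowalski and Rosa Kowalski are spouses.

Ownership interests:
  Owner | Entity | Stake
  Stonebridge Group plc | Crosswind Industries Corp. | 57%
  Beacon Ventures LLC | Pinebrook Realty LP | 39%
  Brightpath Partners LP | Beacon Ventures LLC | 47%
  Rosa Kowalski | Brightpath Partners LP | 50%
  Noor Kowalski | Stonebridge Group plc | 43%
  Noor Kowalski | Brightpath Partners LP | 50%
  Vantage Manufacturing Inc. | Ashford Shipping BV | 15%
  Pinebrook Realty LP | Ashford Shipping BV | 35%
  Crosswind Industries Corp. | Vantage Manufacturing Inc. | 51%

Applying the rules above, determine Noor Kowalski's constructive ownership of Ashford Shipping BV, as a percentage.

8.290515%

By spousal attribution (R1), Noor Kowalski is treated as also owning Rosa Kowalski's interest in Brightpath Partners LP, giving 50% + 50% = 100%.
Chain via Brightpath Partners LP → Beacon Ventures LLC → Pinebrook Realty LP (R2): 100% × 47% × 39% × 35% = 6.4155% of Ashford Shipping BV.
Chain via Stonebridge Group plc → Crosswind Industries Corp. → Vantage Manufacturing Inc. (R2): 43% × 57% × 51% × 15% = 1.875015% of Ashford Shipping BV.
Aggregating (R3): 6.4155% + 1.875015% = 8.290515%.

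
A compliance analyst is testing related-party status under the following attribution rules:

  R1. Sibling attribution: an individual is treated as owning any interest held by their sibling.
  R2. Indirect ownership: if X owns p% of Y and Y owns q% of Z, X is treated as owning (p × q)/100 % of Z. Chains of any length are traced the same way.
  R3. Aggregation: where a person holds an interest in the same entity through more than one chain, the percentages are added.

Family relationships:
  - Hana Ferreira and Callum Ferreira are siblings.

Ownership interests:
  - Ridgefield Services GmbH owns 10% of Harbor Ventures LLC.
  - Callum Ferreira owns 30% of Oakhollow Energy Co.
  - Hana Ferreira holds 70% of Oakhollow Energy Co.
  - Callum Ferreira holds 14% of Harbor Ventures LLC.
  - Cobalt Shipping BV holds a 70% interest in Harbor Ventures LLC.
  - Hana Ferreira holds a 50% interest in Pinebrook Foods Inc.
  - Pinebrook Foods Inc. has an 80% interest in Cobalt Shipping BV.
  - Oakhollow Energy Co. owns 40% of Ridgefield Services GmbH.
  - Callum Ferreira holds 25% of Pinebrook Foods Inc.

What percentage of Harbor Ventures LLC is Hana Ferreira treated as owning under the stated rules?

60%

By sibling attribution (R1), Hana Ferreira is treated as also owning Callum Ferreira's interest in Pinebrook Foods Inc, giving 50% + 25% = 75%.
By sibling attribution (R1), Hana Ferreira is treated as also owning Callum Ferreira's interest in Oakhollow Energy Co, giving 70% + 30% = 100%.
By sibling attribution (R1), Hana Ferreira is treated as owning Callum Ferreira's 14% interest in Harbor Ventures LLC.
Chain via Pinebrook Foods Inc. → Cobalt Shipping BV (R2): 75% × 80% × 70% = 42% of Harbor Ventures LLC.
Chain via Oakhollow Energy Co. → Ridgefield Services GmbH (R2): 100% × 40% × 10% = 4% of Harbor Ventures LLC.
Direct interest in Harbor Ventures LLC: 14%.
Aggregating (R3): 42% + 4% + 14% = 60%.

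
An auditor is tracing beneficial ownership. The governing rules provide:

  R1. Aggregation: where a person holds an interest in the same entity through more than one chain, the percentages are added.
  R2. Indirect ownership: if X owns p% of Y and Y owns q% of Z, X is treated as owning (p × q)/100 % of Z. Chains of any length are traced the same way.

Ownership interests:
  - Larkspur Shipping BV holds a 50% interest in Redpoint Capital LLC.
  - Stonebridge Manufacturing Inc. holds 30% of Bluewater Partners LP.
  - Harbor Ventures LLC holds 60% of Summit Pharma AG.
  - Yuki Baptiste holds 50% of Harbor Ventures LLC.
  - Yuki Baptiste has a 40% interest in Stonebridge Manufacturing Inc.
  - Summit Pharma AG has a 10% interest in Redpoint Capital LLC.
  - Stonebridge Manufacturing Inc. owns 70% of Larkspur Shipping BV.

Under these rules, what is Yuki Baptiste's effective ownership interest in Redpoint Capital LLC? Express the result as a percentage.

17%

Chain via Harbor Ventures LLC → Summit Pharma AG (R2): 50% × 60% × 10% = 3% of Redpoint Capital LLC.
Chain via Stonebridge Manufacturing Inc. → Larkspur Shipping BV (R2): 40% × 70% × 50% = 14% of Redpoint Capital LLC.
Aggregating (R1): 3% + 14% = 17%.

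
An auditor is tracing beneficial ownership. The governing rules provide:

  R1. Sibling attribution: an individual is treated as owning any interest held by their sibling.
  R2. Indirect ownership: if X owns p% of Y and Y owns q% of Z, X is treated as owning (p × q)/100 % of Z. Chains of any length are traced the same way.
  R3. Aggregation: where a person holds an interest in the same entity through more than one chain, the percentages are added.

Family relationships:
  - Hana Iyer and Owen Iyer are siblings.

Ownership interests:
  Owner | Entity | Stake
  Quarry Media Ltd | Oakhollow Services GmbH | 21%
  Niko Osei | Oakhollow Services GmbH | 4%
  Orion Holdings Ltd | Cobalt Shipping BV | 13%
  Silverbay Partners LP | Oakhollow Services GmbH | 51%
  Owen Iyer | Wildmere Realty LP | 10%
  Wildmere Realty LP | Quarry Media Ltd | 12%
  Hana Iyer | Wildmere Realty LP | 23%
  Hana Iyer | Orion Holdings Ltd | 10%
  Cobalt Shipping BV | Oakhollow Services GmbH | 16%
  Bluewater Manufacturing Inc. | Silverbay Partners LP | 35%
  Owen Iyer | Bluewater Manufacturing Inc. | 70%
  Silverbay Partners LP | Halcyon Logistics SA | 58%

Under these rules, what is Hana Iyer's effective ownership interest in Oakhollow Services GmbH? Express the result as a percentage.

By sibling attribution (R1), Hana Iyer is treated as also owning Owen Iyer's interest in Wildmere Realty LP, giving 23% + 10% = 33%.
By sibling attribution (R1), Hana Iyer is treated as owning Owen Iyer's 70% interest in Bluewater Manufacturing Inc.
Chain via Wildmere Realty LP → Quarry Media Ltd (R2): 33% × 12% × 21% = 0.8316% of Oakhollow Services GmbH.
Chain via Orion Holdings Ltd → Cobalt Shipping BV (R2): 10% × 13% × 16% = 0.208% of Oakhollow Services GmbH.
Chain via Bluewater Manufacturing Inc. → Silverbay Partners LP (R2): 70% × 35% × 51% = 12.495% of Oakhollow Services GmbH.
Aggregating (R3): 0.8316% + 0.208% + 12.495% = 13.5346%.

13.5346%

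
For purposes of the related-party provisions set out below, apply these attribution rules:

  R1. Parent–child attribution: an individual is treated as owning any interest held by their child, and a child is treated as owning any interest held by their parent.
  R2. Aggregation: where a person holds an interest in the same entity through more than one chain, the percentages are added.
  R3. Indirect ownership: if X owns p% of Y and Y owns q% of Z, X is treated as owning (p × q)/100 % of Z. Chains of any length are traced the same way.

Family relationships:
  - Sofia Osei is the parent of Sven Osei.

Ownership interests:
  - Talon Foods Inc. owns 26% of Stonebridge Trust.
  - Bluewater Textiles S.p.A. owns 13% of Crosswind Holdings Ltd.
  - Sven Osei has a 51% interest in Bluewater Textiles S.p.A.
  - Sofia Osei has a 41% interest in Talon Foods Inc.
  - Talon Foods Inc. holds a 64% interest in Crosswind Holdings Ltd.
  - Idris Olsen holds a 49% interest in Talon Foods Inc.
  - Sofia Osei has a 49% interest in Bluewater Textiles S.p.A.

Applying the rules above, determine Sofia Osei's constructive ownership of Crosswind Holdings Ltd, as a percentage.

39.24%

By parent–child attribution (R1), Sofia Osei is treated as also owning Sven Osei's interest in Bluewater Textiles S.p.A, giving 49% + 51% = 100%.
Chain via Talon Foods Inc. (R3): 41% × 64% = 26.24% of Crosswind Holdings Ltd.
Chain via Bluewater Textiles S.p.A. (R3): 100% × 13% = 13% of Crosswind Holdings Ltd.
Aggregating (R2): 26.24% + 13% = 39.24%.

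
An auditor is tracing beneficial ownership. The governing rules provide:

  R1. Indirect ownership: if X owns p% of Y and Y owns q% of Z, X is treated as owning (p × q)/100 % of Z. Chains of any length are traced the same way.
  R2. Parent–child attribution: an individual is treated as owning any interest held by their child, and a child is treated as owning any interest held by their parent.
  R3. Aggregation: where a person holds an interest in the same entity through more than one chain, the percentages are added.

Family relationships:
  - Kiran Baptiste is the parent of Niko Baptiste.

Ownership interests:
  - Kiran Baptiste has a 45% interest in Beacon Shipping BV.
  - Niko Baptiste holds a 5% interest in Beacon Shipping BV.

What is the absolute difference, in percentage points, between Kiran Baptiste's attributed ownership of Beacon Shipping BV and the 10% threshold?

By parent–child attribution (R2), Kiran Baptiste is treated as also owning Niko Baptiste's interest in Beacon Shipping BV, giving 45% + 5% = 50%.
Direct interest in Beacon Shipping BV: 50%.
50% exceeds the 10% threshold by 40 percentage points.

40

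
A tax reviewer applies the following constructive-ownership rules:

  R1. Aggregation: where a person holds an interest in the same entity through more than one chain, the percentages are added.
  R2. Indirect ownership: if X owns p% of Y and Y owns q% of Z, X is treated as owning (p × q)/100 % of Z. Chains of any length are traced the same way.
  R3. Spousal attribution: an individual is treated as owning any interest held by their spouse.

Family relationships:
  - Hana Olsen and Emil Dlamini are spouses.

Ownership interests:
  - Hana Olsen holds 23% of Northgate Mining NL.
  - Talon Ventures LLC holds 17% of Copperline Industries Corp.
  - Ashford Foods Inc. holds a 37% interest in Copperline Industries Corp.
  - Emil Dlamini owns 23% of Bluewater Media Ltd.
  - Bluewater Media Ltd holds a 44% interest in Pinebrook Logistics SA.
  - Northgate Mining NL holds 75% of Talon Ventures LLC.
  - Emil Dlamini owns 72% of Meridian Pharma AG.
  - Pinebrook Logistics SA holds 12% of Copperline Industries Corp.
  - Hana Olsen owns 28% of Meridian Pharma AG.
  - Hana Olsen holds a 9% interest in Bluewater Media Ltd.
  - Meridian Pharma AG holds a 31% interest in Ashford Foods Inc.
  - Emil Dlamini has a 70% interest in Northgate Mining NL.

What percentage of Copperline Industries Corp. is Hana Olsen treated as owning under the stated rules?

By spousal attribution (R3), Hana Olsen is treated as also owning Emil Dlamini's interest in Meridian Pharma AG, giving 28% + 72% = 100%.
By spousal attribution (R3), Hana Olsen is treated as also owning Emil Dlamini's interest in Northgate Mining NL, giving 23% + 70% = 93%.
By spousal attribution (R3), Hana Olsen is treated as also owning Emil Dlamini's interest in Bluewater Media Ltd, giving 9% + 23% = 32%.
Chain via Meridian Pharma AG → Ashford Foods Inc. (R2): 100% × 31% × 37% = 11.47% of Copperline Industries Corp.
Chain via Northgate Mining NL → Talon Ventures LLC (R2): 93% × 75% × 17% = 11.8575% of Copperline Industries Corp.
Chain via Bluewater Media Ltd → Pinebrook Logistics SA (R2): 32% × 44% × 12% = 1.6896% of Copperline Industries Corp.
Aggregating (R1): 11.47% + 11.8575% + 1.6896% = 25.0171%.

25.0171%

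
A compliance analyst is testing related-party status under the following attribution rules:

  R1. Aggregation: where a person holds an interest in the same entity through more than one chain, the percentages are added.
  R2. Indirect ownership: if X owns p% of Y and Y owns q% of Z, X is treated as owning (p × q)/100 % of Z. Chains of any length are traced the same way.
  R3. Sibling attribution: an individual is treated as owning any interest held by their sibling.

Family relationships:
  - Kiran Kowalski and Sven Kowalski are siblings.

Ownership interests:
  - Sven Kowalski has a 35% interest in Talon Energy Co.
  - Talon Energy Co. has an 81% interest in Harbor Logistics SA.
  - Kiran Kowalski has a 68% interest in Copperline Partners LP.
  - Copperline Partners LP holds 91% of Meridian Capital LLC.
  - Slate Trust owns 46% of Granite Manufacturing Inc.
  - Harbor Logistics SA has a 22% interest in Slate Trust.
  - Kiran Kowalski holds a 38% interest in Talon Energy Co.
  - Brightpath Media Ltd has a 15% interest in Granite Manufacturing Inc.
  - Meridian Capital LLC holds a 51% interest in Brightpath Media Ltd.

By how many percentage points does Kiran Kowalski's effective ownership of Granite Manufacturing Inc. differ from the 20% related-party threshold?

By sibling attribution (R3), Kiran Kowalski is treated as also owning Sven Kowalski's interest in Talon Energy Co, giving 38% + 35% = 73%.
Chain via Copperline Partners LP → Meridian Capital LLC → Brightpath Media Ltd (R2): 68% × 91% × 51% × 15% = 4.73382% of Granite Manufacturing Inc.
Chain via Talon Energy Co. → Harbor Logistics SA → Slate Trust (R2): 73% × 81% × 22% × 46% = 5.983956% of Granite Manufacturing Inc.
Aggregating (R1): 4.73382% + 5.983956% = 10.717776%.
10.717776% falls short of the 20% threshold by 9.282224 percentage points.

9.282224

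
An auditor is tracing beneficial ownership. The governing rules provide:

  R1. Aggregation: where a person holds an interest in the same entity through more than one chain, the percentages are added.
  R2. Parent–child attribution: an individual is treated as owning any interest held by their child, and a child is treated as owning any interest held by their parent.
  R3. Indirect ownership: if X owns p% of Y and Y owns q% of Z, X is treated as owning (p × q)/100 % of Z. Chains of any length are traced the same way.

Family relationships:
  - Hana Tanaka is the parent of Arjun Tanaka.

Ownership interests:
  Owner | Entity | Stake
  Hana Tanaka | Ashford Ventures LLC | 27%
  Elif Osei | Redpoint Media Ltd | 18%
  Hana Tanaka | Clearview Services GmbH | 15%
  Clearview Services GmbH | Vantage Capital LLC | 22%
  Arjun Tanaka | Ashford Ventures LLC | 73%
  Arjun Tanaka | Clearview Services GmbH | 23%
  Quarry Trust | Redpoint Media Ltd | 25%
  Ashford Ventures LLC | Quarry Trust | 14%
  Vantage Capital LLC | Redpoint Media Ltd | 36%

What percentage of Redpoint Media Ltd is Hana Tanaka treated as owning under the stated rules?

6.5096%

By parent–child attribution (R2), Hana Tanaka is treated as also owning Arjun Tanaka's interest in Clearview Services GmbH, giving 15% + 23% = 38%.
By parent–child attribution (R2), Hana Tanaka is treated as also owning Arjun Tanaka's interest in Ashford Ventures LLC, giving 27% + 73% = 100%.
Chain via Clearview Services GmbH → Vantage Capital LLC (R3): 38% × 22% × 36% = 3.0096% of Redpoint Media Ltd.
Chain via Ashford Ventures LLC → Quarry Trust (R3): 100% × 14% × 25% = 3.5% of Redpoint Media Ltd.
Aggregating (R1): 3.0096% + 3.5% = 6.5096%.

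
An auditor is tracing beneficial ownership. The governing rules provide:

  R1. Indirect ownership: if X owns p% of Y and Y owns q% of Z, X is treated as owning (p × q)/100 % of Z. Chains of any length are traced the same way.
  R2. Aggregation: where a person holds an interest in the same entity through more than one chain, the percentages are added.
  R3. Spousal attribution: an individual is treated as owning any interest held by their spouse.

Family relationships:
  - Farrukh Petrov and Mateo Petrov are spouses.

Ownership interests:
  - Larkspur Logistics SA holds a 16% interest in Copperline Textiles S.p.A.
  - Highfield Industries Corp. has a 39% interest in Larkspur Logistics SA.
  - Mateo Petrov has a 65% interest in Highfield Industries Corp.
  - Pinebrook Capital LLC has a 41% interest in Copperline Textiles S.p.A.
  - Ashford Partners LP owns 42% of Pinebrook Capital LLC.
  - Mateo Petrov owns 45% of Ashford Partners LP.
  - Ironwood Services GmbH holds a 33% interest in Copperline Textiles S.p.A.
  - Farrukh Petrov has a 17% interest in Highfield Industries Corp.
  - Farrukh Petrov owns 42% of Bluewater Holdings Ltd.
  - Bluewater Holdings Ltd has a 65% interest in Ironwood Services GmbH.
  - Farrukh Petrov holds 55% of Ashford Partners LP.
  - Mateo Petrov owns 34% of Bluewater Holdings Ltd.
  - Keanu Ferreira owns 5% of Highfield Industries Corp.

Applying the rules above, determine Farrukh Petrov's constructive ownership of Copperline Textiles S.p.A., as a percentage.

38.6388%

By spousal attribution (R3), Farrukh Petrov is treated as also owning Mateo Petrov's interest in Bluewater Holdings Ltd, giving 42% + 34% = 76%.
By spousal attribution (R3), Farrukh Petrov is treated as also owning Mateo Petrov's interest in Highfield Industries Corp, giving 17% + 65% = 82%.
By spousal attribution (R3), Farrukh Petrov is treated as also owning Mateo Petrov's interest in Ashford Partners LP, giving 55% + 45% = 100%.
Chain via Bluewater Holdings Ltd → Ironwood Services GmbH (R1): 76% × 65% × 33% = 16.302% of Copperline Textiles S.p.A.
Chain via Highfield Industries Corp. → Larkspur Logistics SA (R1): 82% × 39% × 16% = 5.1168% of Copperline Textiles S.p.A.
Chain via Ashford Partners LP → Pinebrook Capital LLC (R1): 100% × 42% × 41% = 17.22% of Copperline Textiles S.p.A.
Aggregating (R2): 16.302% + 5.1168% + 17.22% = 38.6388%.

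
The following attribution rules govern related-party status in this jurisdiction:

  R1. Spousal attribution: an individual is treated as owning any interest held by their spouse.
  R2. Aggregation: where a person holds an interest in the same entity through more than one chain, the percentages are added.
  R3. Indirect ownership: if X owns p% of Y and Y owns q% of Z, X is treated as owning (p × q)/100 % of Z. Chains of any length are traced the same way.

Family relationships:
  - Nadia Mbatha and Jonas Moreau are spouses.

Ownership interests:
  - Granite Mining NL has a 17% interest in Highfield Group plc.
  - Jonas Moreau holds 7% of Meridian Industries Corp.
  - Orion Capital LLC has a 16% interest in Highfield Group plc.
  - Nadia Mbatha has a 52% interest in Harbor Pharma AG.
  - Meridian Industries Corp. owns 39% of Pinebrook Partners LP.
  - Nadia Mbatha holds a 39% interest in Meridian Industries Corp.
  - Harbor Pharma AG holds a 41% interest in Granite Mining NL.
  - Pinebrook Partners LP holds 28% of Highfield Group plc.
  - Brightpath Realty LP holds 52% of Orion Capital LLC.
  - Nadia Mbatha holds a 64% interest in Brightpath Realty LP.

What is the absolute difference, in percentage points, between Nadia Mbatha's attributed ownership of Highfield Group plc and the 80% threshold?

By spousal attribution (R1), Nadia Mbatha is treated as also owning Jonas Moreau's interest in Meridian Industries Corp, giving 39% + 7% = 46%.
Chain via Brightpath Realty LP → Orion Capital LLC (R3): 64% × 52% × 16% = 5.3248% of Highfield Group plc.
Chain via Meridian Industries Corp. → Pinebrook Partners LP (R3): 46% × 39% × 28% = 5.0232% of Highfield Group plc.
Chain via Harbor Pharma AG → Granite Mining NL (R3): 52% × 41% × 17% = 3.6244% of Highfield Group plc.
Aggregating (R2): 5.3248% + 5.0232% + 3.6244% = 13.9724%.
13.9724% falls short of the 80% threshold by 66.0276 percentage points.

66.0276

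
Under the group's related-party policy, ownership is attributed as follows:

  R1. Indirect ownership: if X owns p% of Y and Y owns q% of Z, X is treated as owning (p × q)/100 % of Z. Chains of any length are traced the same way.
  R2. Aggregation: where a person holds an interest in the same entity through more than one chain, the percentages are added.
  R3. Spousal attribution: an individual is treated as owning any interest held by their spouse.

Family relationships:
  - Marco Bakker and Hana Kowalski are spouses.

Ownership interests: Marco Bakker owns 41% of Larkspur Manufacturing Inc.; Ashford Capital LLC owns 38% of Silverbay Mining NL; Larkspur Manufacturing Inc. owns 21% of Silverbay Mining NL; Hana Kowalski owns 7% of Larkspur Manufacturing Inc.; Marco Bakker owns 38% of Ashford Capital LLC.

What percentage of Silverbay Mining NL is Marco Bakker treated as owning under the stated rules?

By spousal attribution (R3), Marco Bakker is treated as also owning Hana Kowalski's interest in Larkspur Manufacturing Inc, giving 41% + 7% = 48%.
Chain via Larkspur Manufacturing Inc. (R1): 48% × 21% = 10.08% of Silverbay Mining NL.
Chain via Ashford Capital LLC (R1): 38% × 38% = 14.44% of Silverbay Mining NL.
Aggregating (R2): 10.08% + 14.44% = 24.52%.

24.52%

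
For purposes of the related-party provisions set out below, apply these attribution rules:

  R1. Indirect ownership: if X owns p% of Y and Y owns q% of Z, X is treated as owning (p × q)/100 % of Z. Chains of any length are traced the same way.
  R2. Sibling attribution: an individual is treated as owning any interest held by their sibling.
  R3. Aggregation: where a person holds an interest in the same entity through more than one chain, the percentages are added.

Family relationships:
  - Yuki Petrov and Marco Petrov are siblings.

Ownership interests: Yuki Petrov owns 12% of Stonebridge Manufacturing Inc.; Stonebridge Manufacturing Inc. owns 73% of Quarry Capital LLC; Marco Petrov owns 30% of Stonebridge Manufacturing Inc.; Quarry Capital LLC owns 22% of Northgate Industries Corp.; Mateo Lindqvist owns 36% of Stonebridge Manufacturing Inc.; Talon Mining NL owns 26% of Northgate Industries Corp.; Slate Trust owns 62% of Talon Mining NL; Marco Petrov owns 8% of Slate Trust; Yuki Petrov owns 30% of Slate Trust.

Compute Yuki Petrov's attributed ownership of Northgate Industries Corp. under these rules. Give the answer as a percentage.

By sibling attribution (R2), Yuki Petrov is treated as also owning Marco Petrov's interest in Slate Trust, giving 30% + 8% = 38%.
By sibling attribution (R2), Yuki Petrov is treated as also owning Marco Petrov's interest in Stonebridge Manufacturing Inc, giving 12% + 30% = 42%.
Chain via Slate Trust → Talon Mining NL (R1): 38% × 62% × 26% = 6.1256% of Northgate Industries Corp.
Chain via Stonebridge Manufacturing Inc. → Quarry Capital LLC (R1): 42% × 73% × 22% = 6.7452% of Northgate Industries Corp.
Aggregating (R3): 6.1256% + 6.7452% = 12.8708%.

12.8708%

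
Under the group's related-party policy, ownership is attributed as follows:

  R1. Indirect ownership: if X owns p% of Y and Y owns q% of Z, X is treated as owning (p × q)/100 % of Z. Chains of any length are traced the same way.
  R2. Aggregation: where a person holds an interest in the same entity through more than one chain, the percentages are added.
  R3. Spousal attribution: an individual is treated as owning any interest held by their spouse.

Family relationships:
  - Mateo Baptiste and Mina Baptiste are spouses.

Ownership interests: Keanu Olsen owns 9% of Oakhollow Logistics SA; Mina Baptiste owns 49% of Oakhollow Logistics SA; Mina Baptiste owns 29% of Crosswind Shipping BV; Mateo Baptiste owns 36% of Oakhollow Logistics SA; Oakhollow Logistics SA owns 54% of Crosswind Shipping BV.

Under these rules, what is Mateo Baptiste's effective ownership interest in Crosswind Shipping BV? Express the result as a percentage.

By spousal attribution (R3), Mateo Baptiste is treated as also owning Mina Baptiste's interest in Oakhollow Logistics SA, giving 36% + 49% = 85%.
By spousal attribution (R3), Mateo Baptiste is treated as owning Mina Baptiste's 29% interest in Crosswind Shipping BV.
Chain via Oakhollow Logistics SA (R1): 85% × 54% = 45.9% of Crosswind Shipping BV.
Direct interest in Crosswind Shipping BV: 29%.
Aggregating (R2): 45.9% + 29% = 74.9%.

74.9%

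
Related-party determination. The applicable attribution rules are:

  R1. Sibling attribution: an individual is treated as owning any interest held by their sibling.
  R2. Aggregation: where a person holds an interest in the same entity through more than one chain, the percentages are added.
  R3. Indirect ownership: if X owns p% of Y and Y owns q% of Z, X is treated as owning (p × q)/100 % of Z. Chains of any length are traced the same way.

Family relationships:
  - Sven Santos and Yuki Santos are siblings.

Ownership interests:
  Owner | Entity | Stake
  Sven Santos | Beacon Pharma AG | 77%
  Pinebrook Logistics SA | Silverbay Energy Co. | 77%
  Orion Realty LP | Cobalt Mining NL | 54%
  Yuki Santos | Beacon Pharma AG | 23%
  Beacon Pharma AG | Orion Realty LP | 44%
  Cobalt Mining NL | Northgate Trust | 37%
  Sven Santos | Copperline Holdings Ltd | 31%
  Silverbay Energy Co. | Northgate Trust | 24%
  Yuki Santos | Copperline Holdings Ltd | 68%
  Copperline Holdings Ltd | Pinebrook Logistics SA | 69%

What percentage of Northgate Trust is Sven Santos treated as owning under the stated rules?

21.414888%

By sibling attribution (R1), Sven Santos is treated as also owning Yuki Santos's interest in Copperline Holdings Ltd, giving 31% + 68% = 99%.
By sibling attribution (R1), Sven Santos is treated as also owning Yuki Santos's interest in Beacon Pharma AG, giving 77% + 23% = 100%.
Chain via Copperline Holdings Ltd → Pinebrook Logistics SA → Silverbay Energy Co. (R3): 99% × 69% × 77% × 24% = 12.623688% of Northgate Trust.
Chain via Beacon Pharma AG → Orion Realty LP → Cobalt Mining NL (R3): 100% × 44% × 54% × 37% = 8.7912% of Northgate Trust.
Aggregating (R2): 12.623688% + 8.7912% = 21.414888%.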